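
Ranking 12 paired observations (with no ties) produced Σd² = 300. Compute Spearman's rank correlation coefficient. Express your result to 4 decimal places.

-0.0490

ρ = 1 − 6Σd² / [n(n²−1)] = 1 − 6×300 / (12×143)
  = 1 − 1800/1716 = 1 − 1.04895 ≈ -0.0490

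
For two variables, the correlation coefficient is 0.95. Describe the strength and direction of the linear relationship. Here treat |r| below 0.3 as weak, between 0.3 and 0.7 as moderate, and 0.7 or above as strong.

strong positive

r = 0.95 > 0 so the relationship is positive.
|r| = 0.95, which falls in the strong range.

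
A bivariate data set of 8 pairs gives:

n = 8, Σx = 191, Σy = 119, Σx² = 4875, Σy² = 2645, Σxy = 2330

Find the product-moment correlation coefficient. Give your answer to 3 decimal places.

-0.974

r = (nΣxy − ΣxΣy) / √[(nΣx² − (Σx)²)(nΣy² − (Σy)²)]
Numerator: 8×2330 − 191×119 = -4089
Denominator: √[(39000 − 36481)(21160 − 14161)] = √[2519 × 6999] = 4198.8666
r = -4089 / 4198.8666 ≈ -0.974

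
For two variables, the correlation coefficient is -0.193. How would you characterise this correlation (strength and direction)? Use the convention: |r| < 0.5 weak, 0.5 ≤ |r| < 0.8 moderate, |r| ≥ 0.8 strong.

weak negative

r = -0.193 < 0 so the relationship is negative.
|r| = 0.193, which falls in the weak range.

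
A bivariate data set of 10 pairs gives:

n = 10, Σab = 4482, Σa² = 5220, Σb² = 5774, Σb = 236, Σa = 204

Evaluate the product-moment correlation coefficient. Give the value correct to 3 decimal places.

r = (nΣab − ΣaΣb) / √[(nΣa² − (Σa)²)(nΣb² − (Σb)²)]
Numerator: 10×4482 − 204×236 = -3324
Denominator: √[(52200 − 41616)(57740 − 55696)] = √[10584 × 2044] = 4651.2037
r = -3324 / 4651.2037 ≈ -0.715

-0.715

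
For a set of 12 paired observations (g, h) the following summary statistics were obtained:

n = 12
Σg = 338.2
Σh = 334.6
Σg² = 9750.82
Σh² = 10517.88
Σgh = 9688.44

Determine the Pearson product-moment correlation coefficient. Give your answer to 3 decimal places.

0.506

r = (nΣgh − ΣgΣh) / √[(nΣg² − (Σg)²)(nΣh² − (Σh)²)]
Numerator: 12×9688.44 − 338.2×334.6 = 3099.56
Denominator: √[(117009.84 − 114379.24)(126214.56 − 111957.16)] = √[2630.6 × 14257.4] = 6124.1748
r = 3099.56 / 6124.1748 ≈ 0.506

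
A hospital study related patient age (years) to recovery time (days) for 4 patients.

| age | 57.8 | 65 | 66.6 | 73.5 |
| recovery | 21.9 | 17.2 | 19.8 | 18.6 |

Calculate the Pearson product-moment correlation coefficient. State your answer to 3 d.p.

-0.626

n = 4, Σx = 262.9, Σy = 77.5, Σx² = 17403.65, Σy² = 1513.45, Σxy = 5069.6
nΣxy − ΣxΣy = 20278.4 − 20374.75 = -96.35
nΣx² − (Σx)² = 69614.6 − 69116.41 = 498.19; nΣy² − (Σy)² = 6053.8 − 6006.25 = 47.55
r = -96.35 / √(498.19 × 47.55) = -96.35 / 153.9121 ≈ -0.626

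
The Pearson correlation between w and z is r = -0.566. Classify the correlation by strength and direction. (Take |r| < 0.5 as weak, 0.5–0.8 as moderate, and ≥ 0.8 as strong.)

r = -0.566 < 0 so the relationship is negative.
|r| = 0.566, which falls in the moderate range.

moderate negative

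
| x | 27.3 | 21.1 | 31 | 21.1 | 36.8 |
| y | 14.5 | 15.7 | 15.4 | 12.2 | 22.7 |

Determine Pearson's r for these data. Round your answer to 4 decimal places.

n = 5, Σx = 137.3, Σy = 80.5, Σx² = 3950.95, Σy² = 1358.03, Σxy = 2297.3
nΣxy − ΣxΣy = 11486.5 − 11052.65 = 433.85
nΣx² − (Σx)² = 19754.75 − 18851.29 = 903.46; nΣy² − (Σy)² = 6790.15 − 6480.25 = 309.9
r = 433.85 / √(903.46 × 309.9) = 433.85 / 529.1335 ≈ 0.8199

0.8199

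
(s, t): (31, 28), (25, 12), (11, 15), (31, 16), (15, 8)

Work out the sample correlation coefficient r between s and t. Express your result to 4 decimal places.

0.5925

n = 5, Σs = 113, Σt = 79, Σs² = 2893, Σt² = 1473, Σst = 1949
nΣst − ΣsΣt = 9745 − 8927 = 818
nΣs² − (Σs)² = 14465 − 12769 = 1696; nΣt² − (Σt)² = 7365 − 6241 = 1124
r = 818 / √(1696 × 1124) = 818 / 1380.6897 ≈ 0.5925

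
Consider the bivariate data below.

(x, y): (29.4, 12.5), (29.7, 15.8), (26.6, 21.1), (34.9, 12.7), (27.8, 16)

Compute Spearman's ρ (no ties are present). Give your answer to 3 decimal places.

Rank x: 3, 4, 1, 5, 2
Rank y: 1, 3, 5, 2, 4
d = rank(x) − rank(y): 2, 1, -4, 3, -2; Σd² = 34
ρ = 1 − 6Σd² / [n(n²−1)] = 1 − 6×34 / (5×24) = 1 − 204/120 ≈ -0.700

-0.700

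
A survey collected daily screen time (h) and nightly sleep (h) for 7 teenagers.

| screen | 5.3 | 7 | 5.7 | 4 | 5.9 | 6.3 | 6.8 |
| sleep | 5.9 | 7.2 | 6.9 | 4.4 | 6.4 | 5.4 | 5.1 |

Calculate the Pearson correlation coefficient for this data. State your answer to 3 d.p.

n = 7, Σx = 41, Σy = 41.3, Σx² = 246.32, Σy² = 249.75, Σxy = 245.06
nΣxy − ΣxΣy = 1715.42 − 1693.3 = 22.12
nΣx² − (Σx)² = 1724.24 − 1681 = 43.24; nΣy² − (Σy)² = 1748.25 − 1705.69 = 42.56
r = 22.12 / √(43.24 × 42.56) = 22.12 / 42.8987 ≈ 0.516

0.516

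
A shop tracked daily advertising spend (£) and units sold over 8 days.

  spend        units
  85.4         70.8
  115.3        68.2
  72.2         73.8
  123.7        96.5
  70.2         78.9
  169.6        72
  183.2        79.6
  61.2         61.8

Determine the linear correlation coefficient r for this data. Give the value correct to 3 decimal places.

0.314

n = 8, Σx = 880.8, Σy = 601.6, Σx² = 112101.66, Σy² = 45987.18, Σxy = 67290.05
nΣxy − ΣxΣy = 538320.4 − 529889.28 = 8431.12
nΣx² − (Σx)² = 896813.28 − 775808.64 = 121004.64; nΣy² − (Σy)² = 367897.44 − 361922.56 = 5974.88
r = 8431.12 / √(121004.64 × 5974.88) = 8431.12 / 26888.4400 ≈ 0.314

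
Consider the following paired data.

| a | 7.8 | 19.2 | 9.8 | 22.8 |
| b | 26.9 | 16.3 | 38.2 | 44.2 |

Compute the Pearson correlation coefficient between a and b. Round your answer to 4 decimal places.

0.1246

n = 4, Σa = 59.6, Σb = 125.6, Σa² = 1045.36, Σb² = 4402.18, Σab = 1904.9
nΣab − ΣaΣb = 7619.6 − 7485.76 = 133.84
nΣa² − (Σa)² = 4181.44 − 3552.16 = 629.28; nΣb² − (Σb)² = 17608.72 − 15775.36 = 1833.36
r = 133.84 / √(629.28 × 1833.36) = 133.84 / 1074.1028 ≈ 0.1246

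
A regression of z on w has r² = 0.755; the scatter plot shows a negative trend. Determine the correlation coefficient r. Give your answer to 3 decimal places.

|r| = √0.755 = 0.869
The association is negative, so r = −0.869.

-0.869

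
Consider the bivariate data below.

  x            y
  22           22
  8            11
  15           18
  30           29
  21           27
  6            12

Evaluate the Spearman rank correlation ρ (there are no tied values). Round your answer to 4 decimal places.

0.8857

Rank x: 5, 2, 3, 6, 4, 1
Rank y: 4, 1, 3, 6, 5, 2
d = rank(x) − rank(y): 1, 1, 0, 0, -1, -1; Σd² = 4
ρ = 1 − 6Σd² / [n(n²−1)] = 1 − 6×4 / (6×35) = 1 − 24/210 ≈ 0.8857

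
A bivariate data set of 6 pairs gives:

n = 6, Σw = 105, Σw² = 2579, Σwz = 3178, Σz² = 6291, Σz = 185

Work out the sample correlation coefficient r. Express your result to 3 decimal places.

r = (nΣwz − ΣwΣz) / √[(nΣw² − (Σw)²)(nΣz² − (Σz)²)]
Numerator: 6×3178 − 105×185 = -357
Denominator: √[(15474 − 11025)(37746 − 34225)] = √[4449 × 3521] = 3957.8945
r = -357 / 3957.8945 ≈ -0.090

-0.090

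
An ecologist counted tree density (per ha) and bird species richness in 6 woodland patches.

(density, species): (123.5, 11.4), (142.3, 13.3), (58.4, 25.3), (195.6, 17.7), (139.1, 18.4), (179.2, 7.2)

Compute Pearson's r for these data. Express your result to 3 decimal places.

n = 6, Σx = 838.1, Σy = 93.3, Σx² = 128632.91, Σy² = 1650.63, Σxy = 12089.81
nΣxy − ΣxΣy = 72538.86 − 78194.73 = -5655.87
nΣx² − (Σx)² = 771797.46 − 702411.61 = 69385.85; nΣy² − (Σy)² = 9903.78 − 8704.89 = 1198.89
r = -5655.87 / √(69385.85 × 1198.89) = -5655.87 / 9120.6360 ≈ -0.620

-0.620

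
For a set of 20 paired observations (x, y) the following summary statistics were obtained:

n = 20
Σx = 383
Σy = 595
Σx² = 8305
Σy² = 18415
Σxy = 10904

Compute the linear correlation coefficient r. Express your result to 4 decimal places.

-0.5890

r = (nΣxy − ΣxΣy) / √[(nΣx² − (Σx)²)(nΣy² − (Σy)²)]
Numerator: 20×10904 − 383×595 = -9805
Denominator: √[(166100 − 146689)(368300 − 354025)] = √[19411 × 14275] = 16646.0814
r = -9805 / 16646.0814 ≈ -0.5890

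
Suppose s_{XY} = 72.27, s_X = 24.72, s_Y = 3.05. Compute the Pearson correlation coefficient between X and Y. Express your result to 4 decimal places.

0.9585

r = Cov(X,Y) / (s_X · s_Y) = 72.27 / (24.72 × 3.05)
  = 72.27 / 75.3960 ≈ 0.9585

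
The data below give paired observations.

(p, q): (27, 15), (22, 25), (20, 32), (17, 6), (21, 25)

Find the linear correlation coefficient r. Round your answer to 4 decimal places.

n = 5, Σp = 107, Σq = 103, Σp² = 2343, Σq² = 2535, Σpq = 2222
nΣpq − ΣpΣq = 11110 − 11021 = 89
nΣp² − (Σp)² = 11715 − 11449 = 266; nΣq² − (Σq)² = 12675 − 10609 = 2066
r = 89 / √(266 × 2066) = 89 / 741.3204 ≈ 0.1201

0.1201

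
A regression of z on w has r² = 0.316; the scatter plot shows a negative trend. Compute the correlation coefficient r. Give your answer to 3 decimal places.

|r| = √0.316 = 0.562
The association is negative, so r = −0.562.

-0.562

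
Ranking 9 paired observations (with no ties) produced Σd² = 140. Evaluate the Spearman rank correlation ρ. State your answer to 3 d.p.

-0.167

ρ = 1 − 6Σd² / [n(n²−1)] = 1 − 6×140 / (9×80)
  = 1 − 840/720 = 1 − 1.1667 ≈ -0.167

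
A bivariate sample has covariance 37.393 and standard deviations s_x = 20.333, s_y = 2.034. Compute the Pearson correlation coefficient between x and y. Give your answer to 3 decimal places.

0.904

r = Cov(x,y) / (s_x · s_y) = 37.393 / (20.333 × 2.034)
  = 37.393 / 41.3573 ≈ 0.904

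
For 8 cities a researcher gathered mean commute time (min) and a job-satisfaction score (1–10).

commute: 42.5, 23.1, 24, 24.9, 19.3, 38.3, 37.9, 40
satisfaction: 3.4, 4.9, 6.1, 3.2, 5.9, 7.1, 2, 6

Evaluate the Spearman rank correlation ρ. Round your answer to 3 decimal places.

-0.024

Rank commute: 8, 2, 3, 4, 1, 6, 5, 7
Rank satisfaction: 3, 4, 7, 2, 5, 8, 1, 6
d = rank(commute) − rank(satisfaction): 5, -2, -4, 2, -4, -2, 4, 1; Σd² = 86
ρ = 1 − 6Σd² / [n(n²−1)] = 1 − 6×86 / (8×63) = 1 − 516/504 ≈ -0.024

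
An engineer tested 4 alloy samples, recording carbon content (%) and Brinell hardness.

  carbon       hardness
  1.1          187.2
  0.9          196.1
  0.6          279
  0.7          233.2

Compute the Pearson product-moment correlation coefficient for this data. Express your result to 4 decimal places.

n = 4, Σx = 3.3, Σy = 895.5, Σx² = 2.87, Σy² = 205722.29, Σxy = 713.05
nΣxy − ΣxΣy = 2852.2 − 2955.15 = -102.95
nΣx² − (Σx)² = 11.48 − 10.89 = 0.59; nΣy² − (Σy)² = 822889.16 − 801920.25 = 20968.91
r = -102.95 / √(0.59 × 20968.91) = -102.95 / 111.2280 ≈ -0.9256

-0.9256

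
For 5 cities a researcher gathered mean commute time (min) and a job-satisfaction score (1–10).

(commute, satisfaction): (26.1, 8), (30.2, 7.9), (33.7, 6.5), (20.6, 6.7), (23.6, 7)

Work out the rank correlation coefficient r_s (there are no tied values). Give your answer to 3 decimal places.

-0.100

Rank commute: 3, 4, 5, 1, 2
Rank satisfaction: 5, 4, 1, 2, 3
d = rank(commute) − rank(satisfaction): -2, 0, 4, -1, -1; Σd² = 22
ρ = 1 − 6Σd² / [n(n²−1)] = 1 − 6×22 / (5×24) = 1 − 132/120 ≈ -0.100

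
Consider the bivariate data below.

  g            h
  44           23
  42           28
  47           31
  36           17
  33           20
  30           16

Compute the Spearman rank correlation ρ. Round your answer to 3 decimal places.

0.886

Rank g: 5, 4, 6, 3, 2, 1
Rank h: 4, 5, 6, 2, 3, 1
d = rank(g) − rank(h): 1, -1, 0, 1, -1, 0; Σd² = 4
ρ = 1 − 6Σd² / [n(n²−1)] = 1 − 6×4 / (6×35) = 1 − 24/210 ≈ 0.886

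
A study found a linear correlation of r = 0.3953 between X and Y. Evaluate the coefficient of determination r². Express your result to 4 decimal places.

0.1563

r² = (0.3953)² = 0.1563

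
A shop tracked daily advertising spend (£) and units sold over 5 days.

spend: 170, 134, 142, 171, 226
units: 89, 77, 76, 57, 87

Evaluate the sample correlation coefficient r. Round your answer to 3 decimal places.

0.311

n = 5, Σx = 843, Σy = 386, Σx² = 147337, Σy² = 30444, Σxy = 65649
nΣxy − ΣxΣy = 328245 − 325398 = 2847
nΣx² − (Σx)² = 736685 − 710649 = 26036; nΣy² − (Σy)² = 152220 − 148996 = 3224
r = 2847 / √(26036 × 3224) = 2847 / 9161.8810 ≈ 0.311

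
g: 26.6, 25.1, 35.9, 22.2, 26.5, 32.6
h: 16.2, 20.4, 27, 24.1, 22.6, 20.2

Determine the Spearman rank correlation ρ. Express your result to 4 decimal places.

Rank g: 4, 2, 6, 1, 3, 5
Rank h: 1, 3, 6, 5, 4, 2
d = rank(g) − rank(h): 3, -1, 0, -4, -1, 3; Σd² = 36
ρ = 1 − 6Σd² / [n(n²−1)] = 1 − 6×36 / (6×35) = 1 − 216/210 ≈ -0.0286

-0.0286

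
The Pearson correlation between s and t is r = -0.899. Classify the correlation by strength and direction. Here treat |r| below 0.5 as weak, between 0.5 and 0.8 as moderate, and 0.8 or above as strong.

strong negative

r = -0.899 < 0 so the relationship is negative.
|r| = 0.899, which falls in the strong range.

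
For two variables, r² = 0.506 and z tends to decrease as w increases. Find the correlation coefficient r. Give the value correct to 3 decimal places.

-0.711

|r| = √0.506 = 0.711
The association is negative, so r = −0.711.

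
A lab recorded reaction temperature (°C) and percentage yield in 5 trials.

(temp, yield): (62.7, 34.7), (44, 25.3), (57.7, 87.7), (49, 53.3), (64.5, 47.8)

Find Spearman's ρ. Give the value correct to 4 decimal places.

0.2000

Rank temp: 4, 1, 3, 2, 5
Rank yield: 2, 1, 5, 4, 3
d = rank(temp) − rank(yield): 2, 0, -2, -2, 2; Σd² = 16
ρ = 1 − 6Σd² / [n(n²−1)] = 1 − 6×16 / (5×24) = 1 − 96/120 ≈ 0.2000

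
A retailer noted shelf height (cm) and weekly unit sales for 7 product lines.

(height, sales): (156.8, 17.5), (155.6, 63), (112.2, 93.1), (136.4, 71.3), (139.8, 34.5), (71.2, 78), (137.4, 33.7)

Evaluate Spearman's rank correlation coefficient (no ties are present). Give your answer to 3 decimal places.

Rank height: 7, 6, 2, 3, 5, 1, 4
Rank sales: 1, 4, 7, 5, 3, 6, 2
d = rank(height) − rank(sales): 6, 2, -5, -2, 2, -5, 2; Σd² = 102
ρ = 1 − 6Σd² / [n(n²−1)] = 1 − 6×102 / (7×48) = 1 − 612/336 ≈ -0.821

-0.821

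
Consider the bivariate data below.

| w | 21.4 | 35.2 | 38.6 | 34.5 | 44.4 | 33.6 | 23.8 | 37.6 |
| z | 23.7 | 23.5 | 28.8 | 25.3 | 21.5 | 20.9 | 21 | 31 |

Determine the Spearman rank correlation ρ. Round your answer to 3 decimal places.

Rank w: 1, 5, 7, 4, 8, 3, 2, 6
Rank z: 5, 4, 7, 6, 3, 1, 2, 8
d = rank(w) − rank(z): -4, 1, 0, -2, 5, 2, 0, -2; Σd² = 54
ρ = 1 − 6Σd² / [n(n²−1)] = 1 − 6×54 / (8×63) = 1 − 324/504 ≈ 0.357

0.357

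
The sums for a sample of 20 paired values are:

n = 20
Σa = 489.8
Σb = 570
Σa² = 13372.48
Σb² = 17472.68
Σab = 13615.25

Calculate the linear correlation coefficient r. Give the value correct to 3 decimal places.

r = (nΣab − ΣaΣb) / √[(nΣa² − (Σa)²)(nΣb² − (Σb)²)]
Numerator: 20×13615.25 − 489.8×570 = -6881
Denominator: √[(267449.6 − 239904.04)(349453.6 − 324900)] = √[27545.56 × 24553.6] = 26006.5888
r = -6881 / 26006.5888 ≈ -0.265

-0.265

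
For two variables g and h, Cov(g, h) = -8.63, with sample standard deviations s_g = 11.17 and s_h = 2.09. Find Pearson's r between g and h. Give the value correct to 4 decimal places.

r = Cov(g,h) / (s_g · s_h) = -8.63 / (11.17 × 2.09)
  = -8.63 / 23.3453 ≈ -0.3697

-0.3697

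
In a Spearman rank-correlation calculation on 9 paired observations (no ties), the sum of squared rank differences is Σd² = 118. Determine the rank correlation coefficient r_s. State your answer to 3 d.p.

0.017

ρ = 1 − 6Σd² / [n(n²−1)] = 1 − 6×118 / (9×80)
  = 1 − 708/720 = 1 − 0.9833 ≈ 0.017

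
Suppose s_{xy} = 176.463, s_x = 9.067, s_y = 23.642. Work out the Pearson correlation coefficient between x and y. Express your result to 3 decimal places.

0.823

r = Cov(x,y) / (s_x · s_y) = 176.463 / (9.067 × 23.642)
  = 176.463 / 214.3620 ≈ 0.823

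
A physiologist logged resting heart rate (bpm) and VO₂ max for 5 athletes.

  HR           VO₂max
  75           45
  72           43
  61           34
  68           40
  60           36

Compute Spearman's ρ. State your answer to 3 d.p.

Rank HR: 5, 4, 2, 3, 1
Rank VO₂max: 5, 4, 1, 3, 2
d = rank(HR) − rank(VO₂max): 0, 0, 1, 0, -1; Σd² = 2
ρ = 1 − 6Σd² / [n(n²−1)] = 1 − 6×2 / (5×24) = 1 − 12/120 ≈ 0.900

0.900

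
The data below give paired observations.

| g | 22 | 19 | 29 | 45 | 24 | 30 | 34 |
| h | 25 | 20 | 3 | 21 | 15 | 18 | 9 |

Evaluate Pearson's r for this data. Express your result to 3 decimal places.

-0.129

n = 7, Σg = 203, Σh = 111, Σg² = 6343, Σh² = 2105, Σgh = 3168
nΣgh − ΣgΣh = 22176 − 22533 = -357
nΣg² − (Σg)² = 44401 − 41209 = 3192; nΣh² − (Σh)² = 14735 − 12321 = 2414
r = -357 / √(3192 × 2414) = -357 / 2775.8761 ≈ -0.129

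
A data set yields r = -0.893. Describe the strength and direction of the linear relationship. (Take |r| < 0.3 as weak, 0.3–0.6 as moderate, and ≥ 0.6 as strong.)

r = -0.893 < 0 so the relationship is negative.
|r| = 0.893, which falls in the strong range.

strong negative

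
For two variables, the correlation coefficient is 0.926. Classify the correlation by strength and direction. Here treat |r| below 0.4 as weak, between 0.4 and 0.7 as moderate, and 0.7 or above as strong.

r = 0.926 > 0 so the relationship is positive.
|r| = 0.926, which falls in the strong range.

strong positive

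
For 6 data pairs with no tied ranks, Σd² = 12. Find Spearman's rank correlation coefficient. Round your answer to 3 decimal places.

ρ = 1 − 6Σd² / [n(n²−1)] = 1 − 6×12 / (6×35)
  = 1 − 72/210 = 1 − 0.3429 ≈ 0.657

0.657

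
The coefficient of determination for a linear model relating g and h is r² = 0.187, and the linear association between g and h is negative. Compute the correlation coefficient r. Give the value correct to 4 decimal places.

-0.4324

|r| = √0.187 = 0.4324
The association is negative, so r = −0.4324.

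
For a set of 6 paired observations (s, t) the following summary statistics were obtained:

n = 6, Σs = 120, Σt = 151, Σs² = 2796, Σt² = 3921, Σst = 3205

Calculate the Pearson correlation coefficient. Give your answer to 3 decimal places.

0.846

r = (nΣst − ΣsΣt) / √[(nΣs² − (Σs)²)(nΣt² − (Σt)²)]
Numerator: 6×3205 − 120×151 = 1110
Denominator: √[(16776 − 14400)(23526 − 22801)] = √[2376 × 725] = 1312.4786
r = 1110 / 1312.4786 ≈ 0.846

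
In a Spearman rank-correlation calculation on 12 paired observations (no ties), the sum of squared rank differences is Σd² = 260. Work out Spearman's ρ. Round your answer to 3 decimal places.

ρ = 1 − 6Σd² / [n(n²−1)] = 1 − 6×260 / (12×143)
  = 1 − 1560/1716 = 1 − 0.9091 ≈ 0.091

0.091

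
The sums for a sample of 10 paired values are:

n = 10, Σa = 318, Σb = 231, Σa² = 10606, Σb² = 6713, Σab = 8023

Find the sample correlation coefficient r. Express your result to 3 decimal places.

0.821

r = (nΣab − ΣaΣb) / √[(nΣa² − (Σa)²)(nΣb² − (Σb)²)]
Numerator: 10×8023 − 318×231 = 6772
Denominator: √[(106060 − 101124)(67130 − 53361)] = √[4936 × 13769] = 8244.0150
r = 6772 / 8244.0150 ≈ 0.821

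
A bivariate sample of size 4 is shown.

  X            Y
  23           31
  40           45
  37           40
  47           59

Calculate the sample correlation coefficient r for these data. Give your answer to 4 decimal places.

0.9461

n = 4, ΣX = 147, ΣY = 175, ΣX² = 5707, ΣY² = 8067, ΣXY = 6766
nΣXY − ΣXΣY = 27064 − 25725 = 1339
nΣX² − (ΣX)² = 22828 − 21609 = 1219; nΣY² − (ΣY)² = 32268 − 30625 = 1643
r = 1339 / √(1219 × 1643) = 1339 / 1415.2092 ≈ 0.9461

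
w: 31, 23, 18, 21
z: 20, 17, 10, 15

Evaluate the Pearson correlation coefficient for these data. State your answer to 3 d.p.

n = 4, Σw = 93, Σz = 62, Σw² = 2255, Σz² = 1014, Σwz = 1506
nΣwz − ΣwΣz = 6024 − 5766 = 258
nΣw² − (Σw)² = 9020 − 8649 = 371; nΣz² − (Σz)² = 4056 − 3844 = 212
r = 258 / √(371 × 212) = 258 / 280.4496 ≈ 0.920

0.920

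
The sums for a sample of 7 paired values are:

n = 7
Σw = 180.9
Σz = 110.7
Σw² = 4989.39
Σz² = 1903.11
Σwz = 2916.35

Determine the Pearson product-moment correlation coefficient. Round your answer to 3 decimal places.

0.254

r = (nΣwz − ΣwΣz) / √[(nΣw² − (Σw)²)(nΣz² − (Σz)²)]
Numerator: 7×2916.35 − 180.9×110.7 = 388.82
Denominator: √[(34925.73 − 32724.81)(13321.77 − 12254.49)] = √[2200.92 × 1067.28] = 1532.6441
r = 388.82 / 1532.6441 ≈ 0.254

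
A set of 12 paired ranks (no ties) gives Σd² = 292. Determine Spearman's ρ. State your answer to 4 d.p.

ρ = 1 − 6Σd² / [n(n²−1)] = 1 − 6×292 / (12×143)
  = 1 − 1752/1716 = 1 − 1.02098 ≈ -0.0210

-0.0210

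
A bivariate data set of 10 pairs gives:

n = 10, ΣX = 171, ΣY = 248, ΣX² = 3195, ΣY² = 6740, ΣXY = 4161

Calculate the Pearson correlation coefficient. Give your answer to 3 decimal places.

-0.200

r = (nΣXY − ΣXΣY) / √[(nΣX² − (ΣX)²)(nΣY² − (ΣY)²)]
Numerator: 10×4161 − 171×248 = -798
Denominator: √[(31950 − 29241)(67400 − 61504)] = √[2709 × 5896] = 3996.5315
r = -798 / 3996.5315 ≈ -0.200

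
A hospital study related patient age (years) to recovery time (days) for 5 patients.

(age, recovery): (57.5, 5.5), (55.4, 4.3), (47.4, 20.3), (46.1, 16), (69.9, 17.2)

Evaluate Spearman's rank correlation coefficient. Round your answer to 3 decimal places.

Rank age: 4, 3, 2, 1, 5
Rank recovery: 2, 1, 5, 3, 4
d = rank(age) − rank(recovery): 2, 2, -3, -2, 1; Σd² = 22
ρ = 1 − 6Σd² / [n(n²−1)] = 1 − 6×22 / (5×24) = 1 − 132/120 ≈ -0.100

-0.100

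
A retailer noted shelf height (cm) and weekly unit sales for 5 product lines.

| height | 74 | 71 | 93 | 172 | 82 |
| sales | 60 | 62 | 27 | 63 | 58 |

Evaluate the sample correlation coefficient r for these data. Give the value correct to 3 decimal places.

0.147

n = 5, Σx = 492, Σy = 270, Σx² = 55474, Σy² = 15506, Σxy = 26945
nΣxy − ΣxΣy = 134725 − 132840 = 1885
nΣx² − (Σx)² = 277370 − 242064 = 35306; nΣy² − (Σy)² = 77530 − 72900 = 4630
r = 1885 / √(35306 × 4630) = 1885 / 12785.4128 ≈ 0.147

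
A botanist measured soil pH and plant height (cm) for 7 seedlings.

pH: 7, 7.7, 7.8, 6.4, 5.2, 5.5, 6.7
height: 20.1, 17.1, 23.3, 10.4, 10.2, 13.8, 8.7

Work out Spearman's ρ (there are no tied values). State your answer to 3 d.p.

Rank pH: 5, 6, 7, 3, 1, 2, 4
Rank height: 6, 5, 7, 3, 2, 4, 1
d = rank(pH) − rank(height): -1, 1, 0, 0, -1, -2, 3; Σd² = 16
ρ = 1 − 6Σd² / [n(n²−1)] = 1 − 6×16 / (7×48) = 1 − 96/336 ≈ 0.714

0.714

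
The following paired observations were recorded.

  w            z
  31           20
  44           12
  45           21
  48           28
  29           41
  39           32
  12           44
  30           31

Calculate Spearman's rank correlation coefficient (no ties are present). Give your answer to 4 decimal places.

Rank w: 4, 6, 7, 8, 2, 5, 1, 3
Rank z: 2, 1, 3, 4, 7, 6, 8, 5
d = rank(w) − rank(z): 2, 5, 4, 4, -5, -1, -7, -2; Σd² = 140
ρ = 1 − 6Σd² / [n(n²−1)] = 1 − 6×140 / (8×63) = 1 − 840/504 ≈ -0.6667

-0.6667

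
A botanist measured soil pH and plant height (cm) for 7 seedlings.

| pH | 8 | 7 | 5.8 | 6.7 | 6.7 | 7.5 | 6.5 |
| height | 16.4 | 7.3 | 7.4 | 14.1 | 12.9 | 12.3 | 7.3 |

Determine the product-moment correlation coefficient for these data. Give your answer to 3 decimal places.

0.676

n = 7, Σx = 48.2, Σy = 77.7, Σx² = 334.92, Σy² = 946.81, Σxy = 545.82
nΣxy − ΣxΣy = 3820.74 − 3745.14 = 75.6
nΣx² − (Σx)² = 2344.44 − 2323.24 = 21.2; nΣy² − (Σy)² = 6627.67 − 6037.29 = 590.38
r = 75.6 / √(21.2 × 590.38) = 75.6 / 111.8752 ≈ 0.676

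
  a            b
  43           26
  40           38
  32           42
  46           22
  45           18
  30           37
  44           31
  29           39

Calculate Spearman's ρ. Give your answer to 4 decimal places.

Rank a: 5, 4, 3, 8, 7, 2, 6, 1
Rank b: 3, 6, 8, 2, 1, 5, 4, 7
d = rank(a) − rank(b): 2, -2, -5, 6, 6, -3, 2, -6; Σd² = 154
ρ = 1 − 6Σd² / [n(n²−1)] = 1 − 6×154 / (8×63) = 1 − 924/504 ≈ -0.8333

-0.8333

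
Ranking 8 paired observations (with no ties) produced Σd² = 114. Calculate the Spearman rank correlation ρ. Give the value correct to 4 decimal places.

-0.3571

ρ = 1 − 6Σd² / [n(n²−1)] = 1 − 6×114 / (8×63)
  = 1 − 684/504 = 1 − 1.35714 ≈ -0.3571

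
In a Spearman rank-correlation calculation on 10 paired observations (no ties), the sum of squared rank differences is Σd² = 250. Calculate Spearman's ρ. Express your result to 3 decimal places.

ρ = 1 − 6Σd² / [n(n²−1)] = 1 − 6×250 / (10×99)
  = 1 − 1500/990 = 1 − 1.5152 ≈ -0.515

-0.515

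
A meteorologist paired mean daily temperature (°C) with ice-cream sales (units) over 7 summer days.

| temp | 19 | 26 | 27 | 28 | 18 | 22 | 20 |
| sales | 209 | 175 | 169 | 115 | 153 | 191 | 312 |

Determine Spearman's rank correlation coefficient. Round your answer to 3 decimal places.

Rank temp: 2, 5, 6, 7, 1, 4, 3
Rank sales: 6, 4, 3, 1, 2, 5, 7
d = rank(temp) − rank(sales): -4, 1, 3, 6, -1, -1, -4; Σd² = 80
ρ = 1 − 6Σd² / [n(n²−1)] = 1 − 6×80 / (7×48) = 1 − 480/336 ≈ -0.429

-0.429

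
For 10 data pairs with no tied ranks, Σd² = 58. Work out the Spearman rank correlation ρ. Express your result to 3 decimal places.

ρ = 1 − 6Σd² / [n(n²−1)] = 1 − 6×58 / (10×99)
  = 1 − 348/990 = 1 − 0.3515 ≈ 0.648

0.648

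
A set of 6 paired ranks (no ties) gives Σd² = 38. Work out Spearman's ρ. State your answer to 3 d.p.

-0.086

ρ = 1 − 6Σd² / [n(n²−1)] = 1 − 6×38 / (6×35)
  = 1 − 228/210 = 1 − 1.0857 ≈ -0.086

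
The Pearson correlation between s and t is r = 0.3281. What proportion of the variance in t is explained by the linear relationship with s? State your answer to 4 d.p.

0.1076

r² = (0.3281)² = 0.1076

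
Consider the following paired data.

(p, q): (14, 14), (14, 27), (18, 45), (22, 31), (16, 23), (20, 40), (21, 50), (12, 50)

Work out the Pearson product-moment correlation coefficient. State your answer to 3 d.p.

n = 8, Σp = 137, Σq = 280, Σp² = 2441, Σq² = 11040, Σpq = 4884
nΣpq − ΣpΣq = 39072 − 38360 = 712
nΣp² − (Σp)² = 19528 − 18769 = 759; nΣq² − (Σq)² = 88320 − 78400 = 9920
r = 712 / √(759 × 9920) = 712 / 2743.9534 ≈ 0.259

0.259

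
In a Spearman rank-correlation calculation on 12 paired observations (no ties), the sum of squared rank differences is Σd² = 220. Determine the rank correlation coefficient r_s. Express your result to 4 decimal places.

ρ = 1 − 6Σd² / [n(n²−1)] = 1 − 6×220 / (12×143)
  = 1 − 1320/1716 = 1 − 0.76923 ≈ 0.2308

0.2308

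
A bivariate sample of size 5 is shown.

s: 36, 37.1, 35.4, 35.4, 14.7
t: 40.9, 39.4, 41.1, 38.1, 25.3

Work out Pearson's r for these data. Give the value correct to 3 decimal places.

n = 5, Σs = 158.6, Σt = 184.8, Σs² = 5394.82, Σt² = 7006.08, Σst = 6109.73
nΣst − ΣsΣt = 30548.65 − 29309.28 = 1239.37
nΣs² − (Σs)² = 26974.1 − 25153.96 = 1820.14; nΣt² − (Σt)² = 35030.4 − 34151.04 = 879.36
r = 1239.37 / √(1820.14 × 879.36) = 1239.37 / 1265.1317 ≈ 0.980

0.980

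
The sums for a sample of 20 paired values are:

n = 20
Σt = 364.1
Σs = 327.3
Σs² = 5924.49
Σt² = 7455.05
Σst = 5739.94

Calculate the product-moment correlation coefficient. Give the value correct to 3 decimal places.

r = (nΣst − ΣsΣt) / √[(nΣs² − (Σs)²)(nΣt² − (Σt)²)]
Numerator: 20×5739.94 − 327.3×364.1 = -4371.13
Denominator: √[(118489.8 − 107125.29)(149101 − 132568.81)] = √[11364.51 × 16532.19] = 13706.9413
r = -4371.13 / 13706.9413 ≈ -0.319

-0.319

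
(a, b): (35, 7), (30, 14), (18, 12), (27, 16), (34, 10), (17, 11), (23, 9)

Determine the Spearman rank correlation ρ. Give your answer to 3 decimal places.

Rank a: 7, 5, 2, 4, 6, 1, 3
Rank b: 1, 6, 5, 7, 3, 4, 2
d = rank(a) − rank(b): 6, -1, -3, -3, 3, -3, 1; Σd² = 74
ρ = 1 − 6Σd² / [n(n²−1)] = 1 − 6×74 / (7×48) = 1 − 444/336 ≈ -0.321

-0.321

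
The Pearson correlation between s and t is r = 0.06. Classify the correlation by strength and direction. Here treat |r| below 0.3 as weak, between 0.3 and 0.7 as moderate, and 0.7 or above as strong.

r = 0.06 > 0 so the relationship is positive.
|r| = 0.06, which falls in the weak range.

weak positive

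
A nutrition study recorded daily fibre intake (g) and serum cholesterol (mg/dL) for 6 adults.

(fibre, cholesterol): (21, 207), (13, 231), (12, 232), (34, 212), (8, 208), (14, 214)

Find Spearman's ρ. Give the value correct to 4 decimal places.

Rank fibre: 5, 3, 2, 6, 1, 4
Rank cholesterol: 1, 5, 6, 3, 2, 4
d = rank(fibre) − rank(cholesterol): 4, -2, -4, 3, -1, 0; Σd² = 46
ρ = 1 − 6Σd² / [n(n²−1)] = 1 − 6×46 / (6×35) = 1 − 276/210 ≈ -0.3143

-0.3143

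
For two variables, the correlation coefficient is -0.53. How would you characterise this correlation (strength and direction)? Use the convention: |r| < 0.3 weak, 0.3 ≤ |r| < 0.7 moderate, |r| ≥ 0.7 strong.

moderate negative

r = -0.53 < 0 so the relationship is negative.
|r| = 0.53, which falls in the moderate range.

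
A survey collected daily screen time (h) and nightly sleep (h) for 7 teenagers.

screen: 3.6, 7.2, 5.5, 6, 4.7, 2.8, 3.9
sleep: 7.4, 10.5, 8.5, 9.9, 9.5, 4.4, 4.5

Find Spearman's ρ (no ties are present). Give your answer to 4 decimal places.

0.9286

Rank screen: 2, 7, 5, 6, 4, 1, 3
Rank sleep: 3, 7, 4, 6, 5, 1, 2
d = rank(screen) − rank(sleep): -1, 0, 1, 0, -1, 0, 1; Σd² = 4
ρ = 1 − 6Σd² / [n(n²−1)] = 1 − 6×4 / (7×48) = 1 − 24/336 ≈ 0.9286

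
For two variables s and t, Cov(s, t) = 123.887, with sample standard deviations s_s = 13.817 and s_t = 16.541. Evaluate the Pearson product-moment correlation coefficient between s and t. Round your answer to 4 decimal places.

0.5421

r = Cov(s,t) / (s_s · s_t) = 123.887 / (13.817 × 16.541)
  = 123.887 / 228.5470 ≈ 0.5421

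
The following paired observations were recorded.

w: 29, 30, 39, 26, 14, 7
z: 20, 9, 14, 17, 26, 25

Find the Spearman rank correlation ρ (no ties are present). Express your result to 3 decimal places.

Rank w: 4, 5, 6, 3, 2, 1
Rank z: 4, 1, 2, 3, 6, 5
d = rank(w) − rank(z): 0, 4, 4, 0, -4, -4; Σd² = 64
ρ = 1 − 6Σd² / [n(n²−1)] = 1 − 6×64 / (6×35) = 1 − 384/210 ≈ -0.829

-0.829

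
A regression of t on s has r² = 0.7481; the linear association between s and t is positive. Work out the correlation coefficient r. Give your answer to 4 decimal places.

|r| = √0.7481 = 0.8649
The association is positive, so r = 0.8649.

0.8649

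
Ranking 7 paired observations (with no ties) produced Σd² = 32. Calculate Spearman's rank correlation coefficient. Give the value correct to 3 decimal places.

ρ = 1 − 6Σd² / [n(n²−1)] = 1 − 6×32 / (7×48)
  = 1 − 192/336 = 1 − 0.5714 ≈ 0.429

0.429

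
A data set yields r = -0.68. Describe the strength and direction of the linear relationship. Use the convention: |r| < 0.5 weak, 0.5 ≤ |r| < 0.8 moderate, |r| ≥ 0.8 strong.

moderate negative

r = -0.68 < 0 so the relationship is negative.
|r| = 0.68, which falls in the moderate range.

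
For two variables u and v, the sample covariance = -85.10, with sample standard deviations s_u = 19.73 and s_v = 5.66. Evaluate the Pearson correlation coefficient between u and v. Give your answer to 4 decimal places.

-0.7621

r = Cov(u,v) / (s_u · s_v) = -85.10 / (19.73 × 5.66)
  = -85.10 / 111.6718 ≈ -0.7621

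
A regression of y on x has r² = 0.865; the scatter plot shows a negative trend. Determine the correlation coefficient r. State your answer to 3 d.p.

|r| = √0.865 = 0.930
The association is negative, so r = −0.930.

-0.930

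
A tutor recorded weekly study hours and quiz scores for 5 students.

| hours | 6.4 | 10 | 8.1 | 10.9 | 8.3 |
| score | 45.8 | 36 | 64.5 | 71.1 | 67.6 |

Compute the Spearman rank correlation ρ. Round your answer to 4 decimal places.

Rank hours: 1, 4, 2, 5, 3
Rank score: 2, 1, 3, 5, 4
d = rank(hours) − rank(score): -1, 3, -1, 0, -1; Σd² = 12
ρ = 1 − 6Σd² / [n(n²−1)] = 1 − 6×12 / (5×24) = 1 − 72/120 ≈ 0.4000

0.4000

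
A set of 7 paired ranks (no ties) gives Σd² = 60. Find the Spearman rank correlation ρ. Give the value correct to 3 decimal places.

-0.071

ρ = 1 − 6Σd² / [n(n²−1)] = 1 − 6×60 / (7×48)
  = 1 − 360/336 = 1 − 1.0714 ≈ -0.071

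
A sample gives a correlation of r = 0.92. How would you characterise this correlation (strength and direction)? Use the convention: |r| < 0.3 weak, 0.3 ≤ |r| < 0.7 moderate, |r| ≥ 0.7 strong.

r = 0.92 > 0 so the relationship is positive.
|r| = 0.92, which falls in the strong range.

strong positive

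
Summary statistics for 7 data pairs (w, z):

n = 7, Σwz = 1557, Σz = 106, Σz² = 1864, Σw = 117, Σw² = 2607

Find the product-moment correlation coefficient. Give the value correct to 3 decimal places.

r = (nΣwz − ΣwΣz) / √[(nΣw² − (Σw)²)(nΣz² − (Σz)²)]
Numerator: 7×1557 − 117×106 = -1503
Denominator: √[(18249 − 13689)(13048 − 11236)] = √[4560 × 1812] = 2874.4947
r = -1503 / 2874.4947 ≈ -0.523

-0.523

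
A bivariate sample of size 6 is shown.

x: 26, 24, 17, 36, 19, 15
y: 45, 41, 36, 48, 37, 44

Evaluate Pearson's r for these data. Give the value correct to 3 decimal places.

0.696

n = 6, Σx = 137, Σy = 251, Σx² = 3423, Σy² = 10611, Σxy = 5857
nΣxy − ΣxΣy = 35142 − 34387 = 755
nΣx² − (Σx)² = 20538 − 18769 = 1769; nΣy² − (Σy)² = 63666 − 63001 = 665
r = 755 / √(1769 × 665) = 755 / 1084.6128 ≈ 0.696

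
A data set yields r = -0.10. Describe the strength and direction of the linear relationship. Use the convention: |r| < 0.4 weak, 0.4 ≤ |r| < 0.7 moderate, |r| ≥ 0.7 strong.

r = -0.10 < 0 so the relationship is negative.
|r| = 0.10, which falls in the weak range.

weak negative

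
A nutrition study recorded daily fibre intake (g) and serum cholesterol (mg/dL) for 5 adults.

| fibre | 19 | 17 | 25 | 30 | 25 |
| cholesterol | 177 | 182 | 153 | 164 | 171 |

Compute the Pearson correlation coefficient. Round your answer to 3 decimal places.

-0.731

n = 5, Σx = 116, Σy = 847, Σx² = 2800, Σy² = 143999, Σxy = 19477
nΣxy − ΣxΣy = 97385 − 98252 = -867
nΣx² − (Σx)² = 14000 − 13456 = 544; nΣy² − (Σy)² = 719995 − 717409 = 2586
r = -867 / √(544 × 2586) = -867 / 1186.0793 ≈ -0.731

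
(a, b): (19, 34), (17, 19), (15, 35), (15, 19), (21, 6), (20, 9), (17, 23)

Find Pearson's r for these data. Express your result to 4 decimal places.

n = 7, Σa = 124, Σb = 145, Σa² = 2230, Σb² = 3749, Σab = 2476
nΣab − ΣaΣb = 17332 − 17980 = -648
nΣa² − (Σa)² = 15610 − 15376 = 234; nΣb² − (Σb)² = 26243 − 21025 = 5218
r = -648 / √(234 × 5218) = -648 / 1104.9941 ≈ -0.5864

-0.5864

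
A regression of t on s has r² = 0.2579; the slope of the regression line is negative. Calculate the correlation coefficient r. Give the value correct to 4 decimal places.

-0.5078

|r| = √0.2579 = 0.5078
The association is negative, so r = −0.5078.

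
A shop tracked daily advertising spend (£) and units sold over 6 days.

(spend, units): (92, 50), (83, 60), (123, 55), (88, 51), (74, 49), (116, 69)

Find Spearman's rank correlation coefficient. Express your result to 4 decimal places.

0.4857

Rank spend: 4, 2, 6, 3, 1, 5
Rank units: 2, 5, 4, 3, 1, 6
d = rank(spend) − rank(units): 2, -3, 2, 0, 0, -1; Σd² = 18
ρ = 1 − 6Σd² / [n(n²−1)] = 1 − 6×18 / (6×35) = 1 − 108/210 ≈ 0.4857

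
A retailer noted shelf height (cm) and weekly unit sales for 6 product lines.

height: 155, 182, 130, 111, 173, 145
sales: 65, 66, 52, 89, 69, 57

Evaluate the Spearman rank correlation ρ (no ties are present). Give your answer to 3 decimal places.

Rank height: 4, 6, 2, 1, 5, 3
Rank sales: 3, 4, 1, 6, 5, 2
d = rank(height) − rank(sales): 1, 2, 1, -5, 0, 1; Σd² = 32
ρ = 1 − 6Σd² / [n(n²−1)] = 1 − 6×32 / (6×35) = 1 − 192/210 ≈ 0.086

0.086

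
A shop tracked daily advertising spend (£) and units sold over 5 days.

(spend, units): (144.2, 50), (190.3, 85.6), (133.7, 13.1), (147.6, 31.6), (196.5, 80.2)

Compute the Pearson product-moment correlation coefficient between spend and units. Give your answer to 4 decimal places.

0.9378

n = 5, Σx = 812.3, Σy = 260.5, Σx² = 135281.43, Σy² = 17429.57, Σxy = 45674.61
nΣxy − ΣxΣy = 228373.05 − 211604.15 = 16768.9
nΣx² − (Σx)² = 676407.15 − 659831.29 = 16575.86; nΣy² − (Σy)² = 87147.85 − 67860.25 = 19287.6
r = 16768.9 / √(16575.86 × 19287.6) = 16768.9 / 17880.3959 ≈ 0.9378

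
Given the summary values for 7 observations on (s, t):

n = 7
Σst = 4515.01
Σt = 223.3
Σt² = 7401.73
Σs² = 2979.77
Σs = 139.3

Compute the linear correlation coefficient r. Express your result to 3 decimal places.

r = (nΣst − ΣsΣt) / √[(nΣs² − (Σs)²)(nΣt² − (Σt)²)]
Numerator: 7×4515.01 − 139.3×223.3 = 499.38
Denominator: √[(20858.39 − 19404.49)(51812.11 − 49862.89)] = √[1453.9 × 1949.22] = 1683.4402
r = 499.38 / 1683.4402 ≈ 0.297

0.297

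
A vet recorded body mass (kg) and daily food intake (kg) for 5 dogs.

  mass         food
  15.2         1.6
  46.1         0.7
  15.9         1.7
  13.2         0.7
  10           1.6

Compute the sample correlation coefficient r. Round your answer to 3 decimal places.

-0.584

n = 5, Σx = 100.4, Σy = 6.3, Σx² = 2883.3, Σy² = 8.99, Σxy = 108.86
nΣxy − ΣxΣy = 544.3 − 632.52 = -88.22
nΣx² − (Σx)² = 14416.5 − 10080.16 = 4336.34; nΣy² − (Σy)² = 44.95 − 39.69 = 5.26
r = -88.22 / √(4336.34 × 5.26) = -88.22 / 151.0270 ≈ -0.584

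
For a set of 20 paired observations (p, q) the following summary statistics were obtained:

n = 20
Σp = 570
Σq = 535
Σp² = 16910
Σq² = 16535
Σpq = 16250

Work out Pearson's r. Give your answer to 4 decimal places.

r = (nΣpq − ΣpΣq) / √[(nΣp² − (Σp)²)(nΣq² − (Σq)²)]
Numerator: 20×16250 − 570×535 = 20050
Denominator: √[(338200 − 324900)(330700 − 286225)] = √[13300 × 44475] = 24321.1328
r = 20050 / 24321.1328 ≈ 0.8244

0.8244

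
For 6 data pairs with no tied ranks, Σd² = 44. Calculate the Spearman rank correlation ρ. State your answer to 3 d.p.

ρ = 1 − 6Σd² / [n(n²−1)] = 1 − 6×44 / (6×35)
  = 1 − 264/210 = 1 − 1.2571 ≈ -0.257

-0.257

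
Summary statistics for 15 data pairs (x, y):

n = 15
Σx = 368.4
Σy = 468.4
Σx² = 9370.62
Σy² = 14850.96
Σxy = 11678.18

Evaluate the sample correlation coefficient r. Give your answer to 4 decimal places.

0.6476

r = (nΣxy − ΣxΣy) / √[(nΣx² − (Σx)²)(nΣy² − (Σy)²)]
Numerator: 15×11678.18 − 368.4×468.4 = 2614.14
Denominator: √[(140559.3 − 135718.56)(222764.4 − 219398.56)] = √[4840.74 × 3365.84] = 4036.4782
r = 2614.14 / 4036.4782 ≈ 0.6476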